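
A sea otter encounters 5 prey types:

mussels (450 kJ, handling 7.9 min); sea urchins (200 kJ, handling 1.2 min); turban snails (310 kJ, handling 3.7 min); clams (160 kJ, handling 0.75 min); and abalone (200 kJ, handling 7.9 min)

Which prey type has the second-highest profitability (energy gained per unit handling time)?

sea urchins

In descending order of E/h:
clams: 160/0.75 = 213 kJ/min
sea urchins: 200/1.2 = 167 kJ/min
turban snails: 310/3.7 = 83.8 kJ/min
mussels: 450/7.9 = 57 kJ/min
abalone: 200/7.9 = 25.3 kJ/min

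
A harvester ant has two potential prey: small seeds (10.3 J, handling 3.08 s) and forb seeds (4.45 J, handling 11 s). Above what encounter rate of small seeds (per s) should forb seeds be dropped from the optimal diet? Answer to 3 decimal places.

At the threshold, the rate on small seeds alone equals the profitability of forb seeds: λ·10.3/(1 + λ·3.08) = 4.45/11 = 0.4045.
Rearranging, λ(10.3 − 0.4045×3.08) = 0.4045, so λ = 0.4045/9.054 = 0.04468 per s.

0.045 per s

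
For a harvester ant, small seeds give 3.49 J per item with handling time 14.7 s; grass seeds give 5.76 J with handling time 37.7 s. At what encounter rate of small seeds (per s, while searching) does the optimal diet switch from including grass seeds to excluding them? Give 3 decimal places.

0.123 per s

At the threshold, the rate on small seeds alone equals the profitability of grass seeds: λ·3.49/(1 + λ·14.7) = 5.76/37.7 = 0.1528.
Rearranging, λ(3.49 − 0.1528×14.7) = 0.1528, so λ = 0.1528/1.244 = 0.1228 per s.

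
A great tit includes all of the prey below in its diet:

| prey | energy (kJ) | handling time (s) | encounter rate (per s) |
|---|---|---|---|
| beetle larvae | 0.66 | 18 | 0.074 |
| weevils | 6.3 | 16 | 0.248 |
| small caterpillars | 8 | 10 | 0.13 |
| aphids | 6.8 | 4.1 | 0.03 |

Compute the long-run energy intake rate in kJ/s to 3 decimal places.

R = Σλ_iE_i / (1 + Σλ_ih_i)
Numerator: 0.074×0.66 + 0.248×6.3 + 0.13×8 + 0.03×6.8 = 2.855
Denominator: 1 + 0.074×18 + 0.248×16 + 0.13×10 + 0.03×4.1 = 7.723
R = 2.855/7.723 = 0.3697 kJ/s

0.370 kJ/s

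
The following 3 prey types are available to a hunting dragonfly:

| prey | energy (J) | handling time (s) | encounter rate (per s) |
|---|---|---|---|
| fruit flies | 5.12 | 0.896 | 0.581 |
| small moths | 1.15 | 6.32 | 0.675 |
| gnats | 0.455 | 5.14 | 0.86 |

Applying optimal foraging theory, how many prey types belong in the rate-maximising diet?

1

Rank by E/h (J/s): fruit flies 5.71, small moths 0.182, gnats 0.0885. Include each in turn until the next type's E/h falls below the running intake rate.
Rate on top 1: 1.956. small moths: 0.182 < 1.956 → exclude; stop.
Optimal diet: fruit flies — 1 of 3 types.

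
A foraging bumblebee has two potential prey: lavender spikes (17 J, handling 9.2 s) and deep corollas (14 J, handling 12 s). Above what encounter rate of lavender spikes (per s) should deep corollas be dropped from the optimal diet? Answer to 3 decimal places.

At the threshold, the rate on lavender spikes alone equals the profitability of deep corollas: λ·17/(1 + λ·9.2) = 14/12 = 1.167.
Rearranging, λ(17 − 1.167×9.2) = 1.167, so λ = 1.167/6.267 = 0.1862 per s.

0.186 per s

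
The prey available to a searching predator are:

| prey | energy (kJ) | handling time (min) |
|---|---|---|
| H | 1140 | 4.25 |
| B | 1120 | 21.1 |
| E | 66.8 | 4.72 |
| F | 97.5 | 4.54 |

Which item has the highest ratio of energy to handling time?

H

In descending order of E/h:
H: 1140/4.25 = 268 kJ/min
B: 1120/21.1 = 53.1 kJ/min
F: 97.5/4.54 = 21.5 kJ/min
E: 66.8/4.72 = 14.2 kJ/min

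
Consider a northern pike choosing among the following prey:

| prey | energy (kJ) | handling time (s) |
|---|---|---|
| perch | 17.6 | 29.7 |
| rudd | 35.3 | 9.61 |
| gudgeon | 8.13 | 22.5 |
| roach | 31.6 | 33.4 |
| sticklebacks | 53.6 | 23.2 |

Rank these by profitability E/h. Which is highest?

Profitability E/h (kJ/s): perch = 17.6/29.7 = 0.593, rudd = 35.3/9.61 = 3.67, gudgeon = 8.13/22.5 = 0.361, roach = 31.6/33.4 = 0.946, sticklebacks = 53.6/23.2 = 2.31.
Ranked: rudd > sticklebacks > roach > perch > gudgeon.

rudd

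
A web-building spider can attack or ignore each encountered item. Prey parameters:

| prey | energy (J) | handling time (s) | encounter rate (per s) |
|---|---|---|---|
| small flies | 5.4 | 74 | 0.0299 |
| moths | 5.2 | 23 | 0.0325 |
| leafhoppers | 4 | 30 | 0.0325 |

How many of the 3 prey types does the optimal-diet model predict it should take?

Profitabilities (E/h, J/s): moths 0.226, leafhoppers 0.133, small flies 0.073. Add prey in this order while the next type's profitability exceeds the intake rate on those already taken.
Rate on top 1: 0.09671. leafhoppers: 0.133 > 0.09671 → include.
Rate on top 2: 0.1098. small flies: 0.073 < 0.1098 → exclude; stop.
Optimal diet: moths, leafhoppers — 2 of 3 types.

2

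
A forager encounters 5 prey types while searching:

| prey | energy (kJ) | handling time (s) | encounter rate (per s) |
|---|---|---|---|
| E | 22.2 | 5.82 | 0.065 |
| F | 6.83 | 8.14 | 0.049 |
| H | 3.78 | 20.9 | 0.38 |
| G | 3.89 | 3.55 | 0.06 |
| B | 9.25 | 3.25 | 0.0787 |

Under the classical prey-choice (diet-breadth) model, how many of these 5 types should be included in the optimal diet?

Profitabilities (E/h, kJ/s): E 3.81, B 2.85, G 1.1, F 0.839, H 0.181. Add prey in this order while the next type's profitability exceeds the intake rate on those already taken.
Rate on top 1: 1.047. B: 2.85 > 1.047 → include.
Rate on top 2: 1.329. G: 1.1 < 1.329 → exclude; stop.
Optimal diet: E, B — 2 of 5 types.

2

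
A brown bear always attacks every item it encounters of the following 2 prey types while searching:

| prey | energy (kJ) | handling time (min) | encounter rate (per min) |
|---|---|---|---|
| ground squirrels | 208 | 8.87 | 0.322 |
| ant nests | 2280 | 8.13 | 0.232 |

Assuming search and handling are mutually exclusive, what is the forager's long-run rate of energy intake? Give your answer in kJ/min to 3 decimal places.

103.780 kJ/min

R = (0.322×208 + 0.232×2280) / (1 + 0.322×8.87 + 0.232×8.13) = 595.9/5.742 = 103.8 kJ/min.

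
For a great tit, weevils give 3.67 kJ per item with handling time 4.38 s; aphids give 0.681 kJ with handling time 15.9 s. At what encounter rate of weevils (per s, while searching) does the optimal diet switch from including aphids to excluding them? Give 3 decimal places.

0.012 per s

At the threshold, the rate on weevils alone equals the profitability of aphids: λ·3.67/(1 + λ·4.38) = 0.681/15.9 = 0.04283.
Rearranging, λ(3.67 − 0.04283×4.38) = 0.04283, so λ = 0.04283/3.482 = 0.0123 per s.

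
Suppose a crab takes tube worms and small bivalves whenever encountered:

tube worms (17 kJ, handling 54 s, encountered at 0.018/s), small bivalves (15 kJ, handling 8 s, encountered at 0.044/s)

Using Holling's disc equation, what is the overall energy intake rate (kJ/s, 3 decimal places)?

0.416 kJ/s

Energy encountered per unit search time: 0.018×17 + 0.044×15 = 0.966 kJ/s.
Handling time per unit search time: 0.018×54 + 0.044×8 = 1.324.
Rate = 0.966/(1 + 1.324) = 0.4157 kJ/s.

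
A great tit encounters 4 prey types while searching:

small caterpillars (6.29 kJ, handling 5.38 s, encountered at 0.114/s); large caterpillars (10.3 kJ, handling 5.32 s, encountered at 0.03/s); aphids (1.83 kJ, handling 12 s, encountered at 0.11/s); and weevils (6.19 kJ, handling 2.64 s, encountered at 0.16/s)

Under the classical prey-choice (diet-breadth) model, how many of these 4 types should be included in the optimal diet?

E/h in descending order: weevils 2.34, large caterpillars 1.94, small caterpillars 1.17, aphids 0.152 kJ/s. The optimal diet is the largest prefix of this list for which every included type satisfies E_i/h_i > R on the types above it.
Rate on top 1: 0.6963. large caterpillars: 1.94 > 0.6963 → include.
Rate on top 2: 0.8214. small caterpillars: 1.17 > 0.8214 → include.
Rate on top 3: 0.9185. aphids: 0.152 < 0.9185 → exclude; stop.
Optimal diet: weevils, large caterpillars, small caterpillars — 3 of 4 types.

3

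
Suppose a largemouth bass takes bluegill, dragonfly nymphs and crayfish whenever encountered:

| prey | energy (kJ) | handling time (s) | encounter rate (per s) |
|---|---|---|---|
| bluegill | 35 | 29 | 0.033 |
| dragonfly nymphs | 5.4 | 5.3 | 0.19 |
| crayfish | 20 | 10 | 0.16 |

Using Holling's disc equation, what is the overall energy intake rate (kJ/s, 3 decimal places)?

1.179 kJ/s

Energy encountered per unit search time: 0.033×35 + 0.19×5.4 + 0.16×20 = 5.381 kJ/s.
Handling time per unit search time: 0.033×29 + 0.19×5.3 + 0.16×10 = 3.564.
Rate = 5.381/(1 + 3.564) = 1.179 kJ/s.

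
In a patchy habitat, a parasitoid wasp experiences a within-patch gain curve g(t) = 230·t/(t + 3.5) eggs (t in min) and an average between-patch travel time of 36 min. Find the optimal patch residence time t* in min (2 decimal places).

11.22 min

Maximise g(t)/(T+t): set derivative to zero → g'(t)(T+t) = g(t).
g'(t) = 230·3.5/(t + 3.5)². Setting 230·3.5/(t+3.5)² = 230t/[(t+3.5)(36+t)] gives 3.5(36+t) = t(t+3.5), so t² = 3.5×36 = 126.
t* = √126 = 11.22 min.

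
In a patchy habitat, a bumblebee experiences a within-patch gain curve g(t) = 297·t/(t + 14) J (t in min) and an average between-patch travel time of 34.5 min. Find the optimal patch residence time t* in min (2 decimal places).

21.98 min

By the marginal value theorem, leave when the instantaneous gain rate g'(t) equals the habitat-wide average g(t)/(T + t).
g'(t) = 297·14/(t + 14)². Setting 297·14/(t+14)² = 297t/[(t+14)(34.5+t)] gives 14(34.5+t) = t(t+14), so t² = 14×34.5 = 483.
t* = √483 = 21.98 min.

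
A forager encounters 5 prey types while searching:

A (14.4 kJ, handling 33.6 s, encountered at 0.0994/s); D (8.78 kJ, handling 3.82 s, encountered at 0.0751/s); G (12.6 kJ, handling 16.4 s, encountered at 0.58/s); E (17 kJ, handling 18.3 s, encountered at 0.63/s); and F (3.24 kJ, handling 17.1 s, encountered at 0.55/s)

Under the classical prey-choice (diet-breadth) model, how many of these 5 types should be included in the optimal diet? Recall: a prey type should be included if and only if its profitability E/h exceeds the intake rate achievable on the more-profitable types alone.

2

Profitabilities (E/h, kJ/s): D 2.3, E 0.929, G 0.768, A 0.429, F 0.189. Add prey in this order while the next type's profitability exceeds the intake rate on those already taken.
Rate on top 1: 0.5124. E: 0.929 > 0.5124 → include.
Rate on top 2: 0.8871. G: 0.768 < 0.8871 → exclude; stop.
Optimal diet: D, E — 2 of 5 types.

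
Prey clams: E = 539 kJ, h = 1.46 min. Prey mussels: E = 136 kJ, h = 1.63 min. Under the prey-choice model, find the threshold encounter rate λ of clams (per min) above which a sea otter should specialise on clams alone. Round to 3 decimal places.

0.200 per min

The zero-one rule: include mussels iff E₂/h₂ > λE₁/(1+λh₁). Equality gives the switch point.
λE₁h₂ = E₂ + λE₂h₁ ⇒ λ = E₂/(E₁h₂ − E₂h₁) = 136/(878.6 − 198.6) = 0.2 per min.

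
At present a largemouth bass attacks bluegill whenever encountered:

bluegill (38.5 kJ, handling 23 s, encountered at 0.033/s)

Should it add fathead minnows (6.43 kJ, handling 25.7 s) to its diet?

No

On bluegill alone, R = ΣλE/(1+Σλh) = 1.27/1.759 = 0.7223 kJ/s.
fathead minnows: E/h = 6.43/25.7 = 0.2502 kJ/s.
Since 0.2502 < R, time spent handling fathead minnows is better spent searching.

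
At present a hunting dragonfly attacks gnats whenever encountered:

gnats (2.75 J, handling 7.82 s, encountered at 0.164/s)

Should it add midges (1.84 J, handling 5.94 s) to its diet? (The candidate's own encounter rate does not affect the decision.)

Yes

Intake rate on the current diet: R = (0.164×2.75) / (1 + 0.164×7.82) = 0.451/2.282 = 0.1976 J/s.
Profitability of midges: 1.84/5.94 = 0.3098 J/s.
Since 0.3098 > R, including midges increases the long-run rate.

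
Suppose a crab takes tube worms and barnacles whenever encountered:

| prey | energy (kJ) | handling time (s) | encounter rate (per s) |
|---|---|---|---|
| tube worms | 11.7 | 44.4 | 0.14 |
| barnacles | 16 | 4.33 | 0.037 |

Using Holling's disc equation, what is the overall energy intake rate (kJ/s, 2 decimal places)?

0.30 kJ/s

R = Σλ_iE_i / (1 + Σλ_ih_i)
Numerator: 0.14×11.7 + 0.037×16 = 2.23
Denominator: 1 + 0.14×44.4 + 0.037×4.33 = 7.376
R = 2.23/7.376 = 0.3023 kJ/s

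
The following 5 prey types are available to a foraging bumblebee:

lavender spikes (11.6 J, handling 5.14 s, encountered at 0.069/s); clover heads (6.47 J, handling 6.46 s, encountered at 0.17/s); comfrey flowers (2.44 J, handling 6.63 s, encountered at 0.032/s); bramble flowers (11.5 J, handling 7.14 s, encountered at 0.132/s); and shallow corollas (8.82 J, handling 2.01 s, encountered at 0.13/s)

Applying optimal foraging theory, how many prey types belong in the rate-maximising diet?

3

Rank by E/h (J/s): shallow corollas 4.39, lavender spikes 2.26, bramble flowers 1.61, clover heads 1, comfrey flowers 0.368. Include each in turn until the next type's E/h falls below the running intake rate.
Rate on top 1: 0.9091. lavender spikes: 2.26 > 0.9091 → include.
Rate on top 2: 1.205. bramble flowers: 1.61 > 1.205 → include.
Rate on top 3: 1.354. clover heads: 1 < 1.354 → exclude; stop.
Optimal diet: shallow corollas, lavender spikes, bramble flowers — 3 of 5 types.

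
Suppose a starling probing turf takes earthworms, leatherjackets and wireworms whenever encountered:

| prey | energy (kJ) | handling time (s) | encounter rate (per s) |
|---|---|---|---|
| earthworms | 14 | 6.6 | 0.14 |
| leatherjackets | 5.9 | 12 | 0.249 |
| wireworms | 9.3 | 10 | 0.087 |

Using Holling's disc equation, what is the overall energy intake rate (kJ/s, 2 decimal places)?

0.73 kJ/s

R = (0.14×14 + 0.249×5.9 + 0.087×9.3) / (1 + 0.14×6.6 + 0.249×12 + 0.087×10) = 4.238/5.782 = 0.733 kJ/s.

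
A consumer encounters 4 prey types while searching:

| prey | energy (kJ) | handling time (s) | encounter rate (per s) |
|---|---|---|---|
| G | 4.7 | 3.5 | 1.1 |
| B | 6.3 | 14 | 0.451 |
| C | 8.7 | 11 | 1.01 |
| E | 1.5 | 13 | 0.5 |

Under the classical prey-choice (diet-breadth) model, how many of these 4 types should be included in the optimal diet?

Profitabilities (E/h, kJ/s): G 1.34, C 0.791, B 0.45, E 0.115. Add prey in this order while the next type's profitability exceeds the intake rate on those already taken.
Rate on top 1: 1.066. C: 0.791 < 1.066 → exclude; stop.
Optimal diet: G — 1 of 4 types.

1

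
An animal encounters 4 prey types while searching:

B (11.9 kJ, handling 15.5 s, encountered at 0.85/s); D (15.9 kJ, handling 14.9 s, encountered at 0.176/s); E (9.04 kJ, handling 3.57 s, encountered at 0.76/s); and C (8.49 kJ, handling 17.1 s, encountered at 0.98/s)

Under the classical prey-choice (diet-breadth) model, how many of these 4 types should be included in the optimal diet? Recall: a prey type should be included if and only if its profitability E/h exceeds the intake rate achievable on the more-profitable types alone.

1

Rank by E/h (kJ/s): E 2.53, D 1.07, B 0.768, C 0.496. Include each in turn until the next type's E/h falls below the running intake rate.
Rate on top 1: 1.85. D: 1.07 < 1.85 → exclude; stop.
Optimal diet: E — 1 of 4 types.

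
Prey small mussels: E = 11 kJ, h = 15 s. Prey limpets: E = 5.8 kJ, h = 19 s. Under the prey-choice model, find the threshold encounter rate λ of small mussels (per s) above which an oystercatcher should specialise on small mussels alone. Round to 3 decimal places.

The zero-one rule: include limpets iff E₂/h₂ > λE₁/(1+λh₁). Equality gives the switch point.
λE₁h₂ = E₂ + λE₂h₁ ⇒ λ = E₂/(E₁h₂ − E₂h₁) = 5.8/(209 − 87) = 0.04754 per s.

0.048 per s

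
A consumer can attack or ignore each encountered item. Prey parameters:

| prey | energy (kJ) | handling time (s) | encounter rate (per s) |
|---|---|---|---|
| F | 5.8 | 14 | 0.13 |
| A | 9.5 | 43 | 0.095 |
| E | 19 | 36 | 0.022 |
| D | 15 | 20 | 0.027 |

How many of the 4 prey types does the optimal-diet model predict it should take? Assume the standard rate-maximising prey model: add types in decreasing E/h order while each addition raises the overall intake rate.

Profitabilities (E/h, kJ/s): D 0.75, E 0.528, F 0.414, A 0.221. Add prey in this order while the next type's profitability exceeds the intake rate on those already taken.
Rate on top 1: 0.263. E: 0.528 > 0.263 → include.
Rate on top 2: 0.3529. F: 0.414 > 0.3529 → include.
Rate on top 3: 0.3798. A: 0.221 < 0.3798 → exclude; stop.
Optimal diet: D, E, F — 3 of 4 types.

3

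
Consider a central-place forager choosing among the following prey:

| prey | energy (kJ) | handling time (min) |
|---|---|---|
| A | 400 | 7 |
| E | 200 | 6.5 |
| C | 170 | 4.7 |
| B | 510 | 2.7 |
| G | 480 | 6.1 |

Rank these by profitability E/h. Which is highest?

Profitability E/h (kJ/min): A = 400/7 = 57.1, E = 200/6.5 = 30.8, C = 170/4.7 = 36.2, B = 510/2.7 = 189, G = 480/6.1 = 78.7.
Ranked: B > G > A > C > E.

B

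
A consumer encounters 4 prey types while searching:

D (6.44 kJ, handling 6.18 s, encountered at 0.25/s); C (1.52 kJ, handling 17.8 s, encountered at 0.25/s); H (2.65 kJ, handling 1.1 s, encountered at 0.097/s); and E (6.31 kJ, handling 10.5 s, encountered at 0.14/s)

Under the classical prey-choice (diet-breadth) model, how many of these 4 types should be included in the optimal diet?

2

E/h in descending order: H 2.41, D 1.04, E 0.601, C 0.0854 kJ/s. The optimal diet is the largest prefix of this list for which every included type satisfies E_i/h_i > R on the types above it.
Rate on top 1: 0.2323. D: 1.04 > 0.2323 → include.
Rate on top 2: 0.7041. E: 0.601 < 0.7041 → exclude; stop.
Optimal diet: H, D — 2 of 4 types.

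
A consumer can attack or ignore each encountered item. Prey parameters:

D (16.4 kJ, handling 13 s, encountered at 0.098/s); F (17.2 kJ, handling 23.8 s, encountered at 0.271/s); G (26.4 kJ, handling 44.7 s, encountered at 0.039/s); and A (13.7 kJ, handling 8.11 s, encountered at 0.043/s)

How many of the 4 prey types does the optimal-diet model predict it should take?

2

Rank by E/h (kJ/s): A 1.69, D 1.26, F 0.723, G 0.591. Include each in turn until the next type's E/h falls below the running intake rate.
Rate on top 1: 0.4368. D: 1.26 > 0.4368 → include.
Rate on top 2: 0.8374. F: 0.723 < 0.8374 → exclude; stop.
Optimal diet: A, D — 2 of 4 types.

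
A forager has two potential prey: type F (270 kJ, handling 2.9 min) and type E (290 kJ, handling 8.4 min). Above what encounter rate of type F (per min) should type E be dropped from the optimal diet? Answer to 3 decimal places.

0.203 per min

Drop type E once their profitability E₂/h₂ falls below the rate achievable on type F alone: E₂/h₂ = λE₁/(1 + λh₁).
Solve for λ: λE₁h₂ = E₂(1 + λh₁) → λ(E₁h₂ − E₂h₁) = E₂ → λ = E₂/(E₁h₂ − E₂h₁).
λ = 290/(270×8.4 − 290×2.9) = 290/1427 = 0.2032 per min.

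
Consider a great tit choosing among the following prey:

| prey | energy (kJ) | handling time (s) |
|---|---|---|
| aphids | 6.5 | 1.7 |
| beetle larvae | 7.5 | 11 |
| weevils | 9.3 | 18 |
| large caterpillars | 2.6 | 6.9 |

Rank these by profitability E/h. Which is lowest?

Profitability E/h (kJ/s): aphids = 6.5/1.7 = 3.82, beetle larvae = 7.5/11 = 0.682, weevils = 9.3/18 = 0.517, large caterpillars = 2.6/6.9 = 0.377.
Ranked: aphids > beetle larvae > weevils > large caterpillars.

large caterpillars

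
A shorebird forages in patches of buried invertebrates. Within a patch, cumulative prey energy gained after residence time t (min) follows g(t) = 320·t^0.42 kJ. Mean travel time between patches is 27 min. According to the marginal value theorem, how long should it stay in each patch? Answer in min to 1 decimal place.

19.6 min

Maximise g(t)/(T+t): set derivative to zero → g'(t)(T+t) = g(t).
g'(t) = 0.42·320·t^-0.58. Setting 0.42·320·t^-0.58 = 320·t^0.42/(27+t) gives 0.42(27+t) = t, so 0.58·t = 0.42×27.
t* = 0.42×27/0.58 = 19.55 min.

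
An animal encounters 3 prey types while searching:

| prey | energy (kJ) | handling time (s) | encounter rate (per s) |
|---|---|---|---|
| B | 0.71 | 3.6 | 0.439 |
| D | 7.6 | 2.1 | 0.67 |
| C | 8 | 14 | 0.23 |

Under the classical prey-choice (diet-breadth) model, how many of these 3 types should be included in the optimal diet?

1

Profitabilities (E/h, kJ/s): D 3.62, C 0.571, B 0.197. Add prey in this order while the next type's profitability exceeds the intake rate on those already taken.
Rate on top 1: 2.115. C: 0.571 < 2.115 → exclude; stop.
Optimal diet: D — 1 of 3 types.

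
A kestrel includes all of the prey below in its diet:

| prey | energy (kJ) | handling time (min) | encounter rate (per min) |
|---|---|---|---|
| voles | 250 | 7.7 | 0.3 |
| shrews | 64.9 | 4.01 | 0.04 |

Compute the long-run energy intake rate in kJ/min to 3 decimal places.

22.359 kJ/min

R = (0.3×250 + 0.04×64.9) / (1 + 0.3×7.7 + 0.04×4.01) = 77.6/3.47 = 22.36 kJ/min.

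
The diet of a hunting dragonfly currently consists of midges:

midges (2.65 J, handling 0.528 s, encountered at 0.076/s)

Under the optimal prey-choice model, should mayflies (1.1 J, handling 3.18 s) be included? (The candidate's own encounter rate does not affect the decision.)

On midges alone, R = ΣλE/(1+Σλh) = 0.2014/1.04 = 0.1936 J/s.
Profitability of mayflies: 1.1/3.18 = 0.3459 J/s.
Since 0.3459 > R, including mayflies increases the long-run rate.

Yes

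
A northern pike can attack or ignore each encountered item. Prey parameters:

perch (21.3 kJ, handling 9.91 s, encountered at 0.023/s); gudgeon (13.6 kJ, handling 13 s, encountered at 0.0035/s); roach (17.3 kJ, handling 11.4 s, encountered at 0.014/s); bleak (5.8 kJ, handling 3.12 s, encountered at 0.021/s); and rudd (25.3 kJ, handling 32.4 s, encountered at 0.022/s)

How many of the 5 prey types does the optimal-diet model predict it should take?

Rank by E/h (kJ/s): perch 2.15, bleak 1.86, roach 1.52, gudgeon 1.05, rudd 0.781. Include each in turn until the next type's E/h falls below the running intake rate.
Rate on top 1: 0.399. bleak: 1.86 > 0.399 → include.
Rate on top 2: 0.4729. roach: 1.52 > 0.4729 → include.
Rate on top 3: 0.5877. gudgeon: 1.05 > 0.5877 → include.
Rate on top 4: 0.6016. rudd: 0.781 > 0.6016 → include.
Optimal diet: perch, bleak, roach, gudgeon, rudd — 5 of 5 types.

5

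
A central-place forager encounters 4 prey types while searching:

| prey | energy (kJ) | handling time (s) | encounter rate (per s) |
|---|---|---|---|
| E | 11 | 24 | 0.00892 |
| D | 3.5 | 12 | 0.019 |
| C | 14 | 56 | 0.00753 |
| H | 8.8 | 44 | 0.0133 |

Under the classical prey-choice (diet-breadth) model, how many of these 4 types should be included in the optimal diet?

4

Rank by E/h (kJ/s): E 0.458, D 0.292, C 0.25, H 0.2. Include each in turn until the next type's E/h falls below the running intake rate.
Rate on top 1: 0.08082. D: 0.292 > 0.08082 → include.
Rate on top 2: 0.1142. C: 0.25 > 0.1142 → include.
Rate on top 3: 0.1449. H: 0.2 > 0.1449 → include.
Optimal diet: E, D, C, H — 4 of 4 types.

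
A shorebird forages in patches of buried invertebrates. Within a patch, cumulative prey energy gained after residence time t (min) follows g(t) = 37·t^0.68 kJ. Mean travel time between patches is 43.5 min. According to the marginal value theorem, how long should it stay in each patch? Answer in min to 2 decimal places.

92.44 min

By the marginal value theorem, leave when the instantaneous gain rate g'(t) equals the habitat-wide average g(t)/(T + t).
g'(t) = 0.68·37·t^-0.32. Setting 0.68·37·t^-0.32 = 37·t^0.68/(43.5+t) gives 0.68(43.5+t) = t, so 0.32·t = 0.68×43.5.
t* = 0.68×43.5/0.32 = 92.44 min.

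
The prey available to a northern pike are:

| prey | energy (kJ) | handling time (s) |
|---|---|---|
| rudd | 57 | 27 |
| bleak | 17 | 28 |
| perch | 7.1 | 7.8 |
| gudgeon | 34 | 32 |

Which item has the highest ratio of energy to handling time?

rudd

Profitability E/h (kJ/s): rudd = 57/27 = 2.11, bleak = 17/28 = 0.607, perch = 7.1/7.8 = 0.91, gudgeon = 34/32 = 1.06.
Ranked: rudd > gudgeon > perch > bleak.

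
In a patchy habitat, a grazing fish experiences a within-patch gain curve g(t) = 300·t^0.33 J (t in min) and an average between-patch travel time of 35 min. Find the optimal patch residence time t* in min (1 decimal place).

17.2 min

By the marginal value theorem, leave when the instantaneous gain rate g'(t) equals the habitat-wide average g(t)/(T + t).
g'(t) = 0.33·300·t^-0.67. Setting 0.33·300·t^-0.67 = 300·t^0.33/(35+t) gives 0.33(35+t) = t, so 0.67·t = 0.33×35.
t* = 0.33×35/0.67 = 17.24 min.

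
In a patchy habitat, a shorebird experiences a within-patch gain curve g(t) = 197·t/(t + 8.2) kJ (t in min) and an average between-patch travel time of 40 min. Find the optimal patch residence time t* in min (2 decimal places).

18.11 min

Maximise g(t)/(T+t): set derivative to zero → g'(t)(T+t) = g(t).
g'(t) = 197·8.2/(t + 8.2)². Setting 197·8.2/(t+8.2)² = 197t/[(t+8.2)(40+t)] gives 8.2(40+t) = t(t+8.2), so t² = 8.2×40 = 328.
t* = √328 = 18.11 min.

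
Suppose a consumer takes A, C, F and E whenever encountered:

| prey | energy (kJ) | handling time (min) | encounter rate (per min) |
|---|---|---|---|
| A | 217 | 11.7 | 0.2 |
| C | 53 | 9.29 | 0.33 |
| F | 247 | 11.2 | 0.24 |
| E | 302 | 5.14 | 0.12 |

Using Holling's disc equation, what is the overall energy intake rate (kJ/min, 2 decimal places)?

16.11 kJ/min

R = (0.2×217 + 0.33×53 + 0.24×247 + 0.12×302) / (1 + 0.2×11.7 + 0.33×9.29 + 0.24×11.2 + 0.12×5.14) = 156.4/9.71 = 16.11 kJ/min.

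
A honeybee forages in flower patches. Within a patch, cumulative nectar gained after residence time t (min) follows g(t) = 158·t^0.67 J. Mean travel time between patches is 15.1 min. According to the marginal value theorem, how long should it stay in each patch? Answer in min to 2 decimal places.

30.66 min

Optimal t* satisfies g'(t*) = g(t*)/(T + t*).
g'(t) = 0.67·158·t^-0.33. Setting 0.67·158·t^-0.33 = 158·t^0.67/(15.1+t) gives 0.67(15.1+t) = t, so 0.33·t = 0.67×15.1.
t* = 0.67×15.1/0.33 = 30.66 min.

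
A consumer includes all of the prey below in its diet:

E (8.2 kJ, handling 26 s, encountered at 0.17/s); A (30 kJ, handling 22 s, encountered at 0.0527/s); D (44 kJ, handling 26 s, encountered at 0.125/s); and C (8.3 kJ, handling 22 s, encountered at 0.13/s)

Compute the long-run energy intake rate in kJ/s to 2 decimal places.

0.75 kJ/s

R = Σλ_iE_i / (1 + Σλ_ih_i)
Numerator: 0.17×8.2 + 0.0527×30 + 0.125×44 + 0.13×8.3 = 9.554
Denominator: 1 + 0.17×26 + 0.0527×22 + 0.125×26 + 0.13×22 = 12.69
R = 9.554/12.69 = 0.7529 kJ/s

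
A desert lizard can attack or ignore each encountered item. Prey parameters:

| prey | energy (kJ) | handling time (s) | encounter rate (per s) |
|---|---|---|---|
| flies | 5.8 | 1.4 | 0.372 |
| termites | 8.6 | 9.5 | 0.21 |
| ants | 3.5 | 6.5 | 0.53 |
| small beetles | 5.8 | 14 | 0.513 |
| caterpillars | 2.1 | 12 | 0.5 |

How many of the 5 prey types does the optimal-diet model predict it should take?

E/h in descending order: flies 4.14, termites 0.905, ants 0.538, small beetles 0.414, caterpillars 0.175 kJ/s. The optimal diet is the largest prefix of this list for which every included type satisfies E_i/h_i > R on the types above it.
Rate on top 1: 1.419. termites: 0.905 < 1.419 → exclude; stop.
Optimal diet: flies — 1 of 5 types.

1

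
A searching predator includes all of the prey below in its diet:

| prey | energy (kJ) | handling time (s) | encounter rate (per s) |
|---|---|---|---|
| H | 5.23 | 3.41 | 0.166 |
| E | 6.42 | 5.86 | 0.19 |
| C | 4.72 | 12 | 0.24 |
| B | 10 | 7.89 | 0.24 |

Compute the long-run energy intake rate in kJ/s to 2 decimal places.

Energy encountered per unit search time: 0.166×5.23 + 0.19×6.42 + 0.24×4.72 + 0.24×10 = 5.621 kJ/s.
Handling time per unit search time: 0.166×3.41 + 0.19×5.86 + 0.24×12 + 0.24×7.89 = 6.453.
Rate = 5.621/(1 + 6.453) = 0.7542 kJ/s.

0.75 kJ/s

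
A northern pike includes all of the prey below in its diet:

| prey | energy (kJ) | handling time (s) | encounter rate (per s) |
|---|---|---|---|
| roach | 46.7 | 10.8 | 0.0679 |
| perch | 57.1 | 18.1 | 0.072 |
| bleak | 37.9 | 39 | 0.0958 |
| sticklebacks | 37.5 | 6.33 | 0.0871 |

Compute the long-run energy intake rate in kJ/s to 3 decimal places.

1.936 kJ/s

Energy encountered per unit search time: 0.0679×46.7 + 0.072×57.1 + 0.0958×37.9 + 0.0871×37.5 = 14.18 kJ/s.
Handling time per unit search time: 0.0679×10.8 + 0.072×18.1 + 0.0958×39 + 0.0871×6.33 = 6.324.
Rate = 14.18/(1 + 6.324) = 1.936 kJ/s.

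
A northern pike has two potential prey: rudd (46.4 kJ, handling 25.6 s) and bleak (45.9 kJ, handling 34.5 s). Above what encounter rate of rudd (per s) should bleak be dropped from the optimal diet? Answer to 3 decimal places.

0.108 per s

At the threshold, the rate on rudd alone equals the profitability of bleak: λ·46.4/(1 + λ·25.6) = 45.9/34.5 = 1.33.
Rearranging, λ(46.4 − 1.33×25.6) = 1.33, so λ = 1.33/12.34 = 0.1078 per s.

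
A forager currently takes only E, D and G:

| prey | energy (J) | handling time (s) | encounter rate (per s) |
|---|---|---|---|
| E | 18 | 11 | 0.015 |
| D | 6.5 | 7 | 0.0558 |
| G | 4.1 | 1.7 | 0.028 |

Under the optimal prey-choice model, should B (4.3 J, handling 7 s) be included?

Intake rate on the current diet: R = (0.015×18 + 0.0558×6.5 + 0.028×4.1) / (1 + 0.015×11 + 0.0558×7 + 0.028×1.7) = 0.7475/1.603 = 0.4663 J/s.
Profitability of B: 4.3/7 = 0.6143 J/s.
Since 0.6143 > R, including B increases the long-run rate.

Yes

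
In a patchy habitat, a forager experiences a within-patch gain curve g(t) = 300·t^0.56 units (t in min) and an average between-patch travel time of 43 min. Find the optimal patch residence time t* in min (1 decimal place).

Maximise g(t)/(T+t): set derivative to zero → g'(t)(T+t) = g(t).
g'(t) = 0.56·300·t^-0.44. Setting 0.56·300·t^-0.44 = 300·t^0.56/(43+t) gives 0.56(43+t) = t, so 0.44·t = 0.56×43.
t* = 0.56×43/0.44 = 54.73 min.

54.7 min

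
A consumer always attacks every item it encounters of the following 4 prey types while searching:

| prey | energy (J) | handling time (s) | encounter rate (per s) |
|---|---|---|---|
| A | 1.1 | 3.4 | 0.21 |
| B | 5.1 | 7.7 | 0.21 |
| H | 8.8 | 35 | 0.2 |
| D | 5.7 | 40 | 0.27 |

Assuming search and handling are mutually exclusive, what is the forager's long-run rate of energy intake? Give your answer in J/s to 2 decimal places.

R = Σλ_iE_i / (1 + Σλ_ih_i)
Numerator: 0.21×1.1 + 0.21×5.1 + 0.2×8.8 + 0.27×5.7 = 4.601
Denominator: 1 + 0.21×3.4 + 0.21×7.7 + 0.2×35 + 0.27×40 = 21.13
R = 4.601/21.13 = 0.2177 J/s

0.22 J/s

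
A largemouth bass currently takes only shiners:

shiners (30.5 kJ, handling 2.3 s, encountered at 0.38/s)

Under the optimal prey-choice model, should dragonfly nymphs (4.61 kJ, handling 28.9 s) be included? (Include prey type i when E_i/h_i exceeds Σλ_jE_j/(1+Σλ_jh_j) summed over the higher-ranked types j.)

No

Intake rate on the current diet: R = (0.38×30.5) / (1 + 0.38×2.3) = 11.59/1.874 = 6.185 kJ/s.
dragonfly nymphs: E/h = 4.61/28.9 = 0.1595 kJ/s.
Since 0.1595 < R, time spent handling dragonfly nymphs is better spent searching.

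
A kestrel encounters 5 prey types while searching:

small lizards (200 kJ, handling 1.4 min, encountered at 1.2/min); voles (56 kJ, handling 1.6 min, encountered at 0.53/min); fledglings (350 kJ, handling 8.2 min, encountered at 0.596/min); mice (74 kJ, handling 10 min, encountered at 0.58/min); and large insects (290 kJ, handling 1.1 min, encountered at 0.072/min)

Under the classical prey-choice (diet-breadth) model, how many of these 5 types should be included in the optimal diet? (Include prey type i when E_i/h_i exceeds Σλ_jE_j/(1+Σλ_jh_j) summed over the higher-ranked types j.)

2

Rank by E/h (kJ/min): large insects 264, small lizards 143, fledglings 42.7, voles 35, mice 7.4. Include each in turn until the next type's E/h falls below the running intake rate.
Rate on top 1: 19.35. small lizards: 143 > 19.35 → include.
Rate on top 2: 94.55. fledglings: 42.7 < 94.55 → exclude; stop.
Optimal diet: large insects, small lizards — 2 of 5 types.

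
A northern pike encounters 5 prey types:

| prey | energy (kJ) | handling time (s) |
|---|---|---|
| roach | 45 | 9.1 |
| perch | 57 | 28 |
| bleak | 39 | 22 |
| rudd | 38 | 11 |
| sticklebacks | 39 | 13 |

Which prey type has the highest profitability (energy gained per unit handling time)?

roach

In descending order of E/h:
roach: 45/9.1 = 4.95 kJ/s
rudd: 38/11 = 3.45 kJ/s
sticklebacks: 39/13 = 3 kJ/s
perch: 57/28 = 2.04 kJ/s
bleak: 39/22 = 1.77 kJ/s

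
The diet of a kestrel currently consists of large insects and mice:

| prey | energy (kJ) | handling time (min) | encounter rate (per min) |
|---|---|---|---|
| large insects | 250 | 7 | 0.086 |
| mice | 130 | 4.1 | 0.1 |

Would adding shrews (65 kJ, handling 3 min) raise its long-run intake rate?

Current rate: (0.086×250 + 0.1×130)/(1 + 0.086×7 + 0.1×4.1) = 17.15 kJ/min.
Profitability of shrews: 65/3 = 21.67 kJ/min.
Since 21.67 > R, including shrews increases the long-run rate.

Yes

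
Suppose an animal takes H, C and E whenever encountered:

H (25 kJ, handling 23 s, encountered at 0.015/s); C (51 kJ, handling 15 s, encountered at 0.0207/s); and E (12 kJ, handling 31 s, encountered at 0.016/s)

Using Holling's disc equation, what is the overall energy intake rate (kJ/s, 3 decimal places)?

0.754 kJ/s

Energy encountered per unit search time: 0.015×25 + 0.0207×51 + 0.016×12 = 1.623 kJ/s.
Handling time per unit search time: 0.015×23 + 0.0207×15 + 0.016×31 = 1.151.
Rate = 1.623/(1 + 1.151) = 0.7542 kJ/s.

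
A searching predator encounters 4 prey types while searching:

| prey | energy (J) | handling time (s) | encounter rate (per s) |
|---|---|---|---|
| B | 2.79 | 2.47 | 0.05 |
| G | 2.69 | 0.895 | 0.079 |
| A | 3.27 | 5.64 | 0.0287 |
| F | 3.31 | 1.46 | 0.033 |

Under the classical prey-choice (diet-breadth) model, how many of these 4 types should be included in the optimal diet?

4

E/h in descending order: G 3.01, F 2.27, B 1.13, A 0.58 J/s. The optimal diet is the largest prefix of this list for which every included type satisfies E_i/h_i > R on the types above it.
Rate on top 1: 0.1985. F: 2.27 > 0.1985 → include.
Rate on top 2: 0.2876. B: 1.13 > 0.2876 → include.
Rate on top 3: 0.3713. A: 0.58 > 0.3713 → include.
Optimal diet: G, F, B, A — 4 of 4 types.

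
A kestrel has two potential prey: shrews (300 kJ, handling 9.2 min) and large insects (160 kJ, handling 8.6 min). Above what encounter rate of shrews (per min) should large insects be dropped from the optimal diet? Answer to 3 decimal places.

0.144 per min

Drop large insects once their profitability E₂/h₂ falls below the rate achievable on shrews alone: E₂/h₂ = λE₁/(1 + λh₁).
Solve for λ: λE₁h₂ = E₂(1 + λh₁) → λ(E₁h₂ − E₂h₁) = E₂ → λ = E₂/(E₁h₂ − E₂h₁).
λ = 160/(300×8.6 − 160×9.2) = 160/1108 = 0.1444 per min.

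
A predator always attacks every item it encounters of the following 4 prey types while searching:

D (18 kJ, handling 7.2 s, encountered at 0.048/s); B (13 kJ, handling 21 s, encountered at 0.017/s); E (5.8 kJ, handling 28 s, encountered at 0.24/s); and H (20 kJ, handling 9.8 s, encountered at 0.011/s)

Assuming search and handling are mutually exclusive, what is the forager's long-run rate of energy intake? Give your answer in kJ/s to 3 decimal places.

Energy encountered per unit search time: 0.048×18 + 0.017×13 + 0.24×5.8 + 0.011×20 = 2.697 kJ/s.
Handling time per unit search time: 0.048×7.2 + 0.017×21 + 0.24×28 + 0.011×9.8 = 7.53.
Rate = 2.697/(1 + 7.53) = 0.3162 kJ/s.

0.316 kJ/s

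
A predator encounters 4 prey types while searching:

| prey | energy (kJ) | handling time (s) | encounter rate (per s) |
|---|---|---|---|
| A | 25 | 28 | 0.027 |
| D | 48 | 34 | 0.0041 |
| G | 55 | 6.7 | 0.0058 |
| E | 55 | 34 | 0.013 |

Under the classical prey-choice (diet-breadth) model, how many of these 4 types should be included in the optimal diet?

Profitabilities (E/h, kJ/s): G 8.21, E 1.62, D 1.41, A 0.893. Add prey in this order while the next type's profitability exceeds the intake rate on those already taken.
Rate on top 1: 0.3071. E: 1.62 > 0.3071 → include.
Rate on top 2: 0.6982. D: 1.41 > 0.6982 → include.
Rate on top 3: 0.7596. A: 0.893 > 0.7596 → include.
Optimal diet: G, E, D, A — 4 of 4 types.

4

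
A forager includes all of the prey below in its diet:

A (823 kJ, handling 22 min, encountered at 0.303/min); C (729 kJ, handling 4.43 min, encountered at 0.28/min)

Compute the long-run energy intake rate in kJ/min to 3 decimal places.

50.917 kJ/min

R = Σλ_iE_i / (1 + Σλ_ih_i)
Numerator: 0.303×823 + 0.28×729 = 453.5
Denominator: 1 + 0.303×22 + 0.28×4.43 = 8.906
R = 453.5/8.906 = 50.92 kJ/min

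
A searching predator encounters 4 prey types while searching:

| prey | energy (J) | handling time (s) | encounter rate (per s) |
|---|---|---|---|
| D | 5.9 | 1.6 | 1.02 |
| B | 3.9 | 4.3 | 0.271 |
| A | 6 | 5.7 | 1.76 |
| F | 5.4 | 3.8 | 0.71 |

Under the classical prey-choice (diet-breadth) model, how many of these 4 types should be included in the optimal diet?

Rank by E/h (J/s): D 3.69, F 1.42, A 1.05, B 0.907. Include each in turn until the next type's E/h falls below the running intake rate.
Rate on top 1: 2.286. F: 1.42 < 2.286 → exclude; stop.
Optimal diet: D — 1 of 4 types.

1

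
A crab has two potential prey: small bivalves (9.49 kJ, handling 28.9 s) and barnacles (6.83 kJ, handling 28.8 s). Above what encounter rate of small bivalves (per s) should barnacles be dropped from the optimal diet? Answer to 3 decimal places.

The zero-one rule: include barnacles iff E₂/h₂ > λE₁/(1+λh₁). Equality gives the switch point.
λE₁h₂ = E₂ + λE₂h₁ ⇒ λ = E₂/(E₁h₂ − E₂h₁) = 6.83/(273.3 − 197.4) = 0.08996 per s.

0.090 per s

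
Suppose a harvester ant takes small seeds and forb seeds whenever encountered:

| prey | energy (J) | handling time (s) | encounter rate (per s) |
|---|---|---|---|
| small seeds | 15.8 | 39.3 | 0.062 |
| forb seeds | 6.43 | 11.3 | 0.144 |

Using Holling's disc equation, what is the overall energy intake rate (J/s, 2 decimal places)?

0.38 J/s

R = (0.062×15.8 + 0.144×6.43) / (1 + 0.062×39.3 + 0.144×11.3) = 1.906/5.064 = 0.3763 J/s.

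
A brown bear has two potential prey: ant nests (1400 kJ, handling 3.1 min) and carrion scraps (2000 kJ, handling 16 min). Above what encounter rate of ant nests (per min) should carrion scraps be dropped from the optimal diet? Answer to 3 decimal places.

0.123 per min

At the threshold, the rate on ant nests alone equals the profitability of carrion scraps: λ·1400/(1 + λ·3.1) = 2000/16 = 125.
Rearranging, λ(1400 − 125×3.1) = 125, so λ = 125/1012 = 0.1235 per min.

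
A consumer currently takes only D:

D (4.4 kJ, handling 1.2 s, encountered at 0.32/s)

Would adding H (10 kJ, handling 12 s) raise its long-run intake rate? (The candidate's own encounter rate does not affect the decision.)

On D alone, R = ΣλE/(1+Σλh) = 1.408/1.384 = 1.017 kJ/s.
Profitability of H: 10/12 = 0.8333 kJ/s.
Since 0.8333 < R, time spent handling H is better spent searching.

No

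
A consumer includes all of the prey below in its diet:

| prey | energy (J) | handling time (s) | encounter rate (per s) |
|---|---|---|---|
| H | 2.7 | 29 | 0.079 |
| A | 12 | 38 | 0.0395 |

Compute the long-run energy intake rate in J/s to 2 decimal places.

0.14 J/s

R = Σλ_iE_i / (1 + Σλ_ih_i)
Numerator: 0.079×2.7 + 0.0395×12 = 0.6873
Denominator: 1 + 0.079×29 + 0.0395×38 = 4.792
R = 0.6873/4.792 = 0.1434 J/s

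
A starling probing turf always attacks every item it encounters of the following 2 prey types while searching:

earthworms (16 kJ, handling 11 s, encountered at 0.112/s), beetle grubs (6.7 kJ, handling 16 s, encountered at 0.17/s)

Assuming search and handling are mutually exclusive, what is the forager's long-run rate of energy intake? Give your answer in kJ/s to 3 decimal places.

R = Σλ_iE_i / (1 + Σλ_ih_i)
Numerator: 0.112×16 + 0.17×6.7 = 2.931
Denominator: 1 + 0.112×11 + 0.17×16 = 4.952
R = 2.931/4.952 = 0.5919 kJ/s

0.592 kJ/s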